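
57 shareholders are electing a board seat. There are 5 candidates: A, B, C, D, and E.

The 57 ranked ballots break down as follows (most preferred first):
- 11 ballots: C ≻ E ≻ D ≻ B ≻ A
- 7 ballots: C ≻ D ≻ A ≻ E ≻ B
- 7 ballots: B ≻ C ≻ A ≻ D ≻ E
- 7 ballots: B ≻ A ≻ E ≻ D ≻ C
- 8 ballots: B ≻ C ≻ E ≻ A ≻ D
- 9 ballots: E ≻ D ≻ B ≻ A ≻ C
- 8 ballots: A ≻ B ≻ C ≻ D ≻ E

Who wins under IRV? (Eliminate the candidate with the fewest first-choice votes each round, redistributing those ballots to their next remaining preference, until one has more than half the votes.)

B

Round 1: A 8, B 22, C 18, D 0, E 9. D eliminated.
Round 2: A 8, B 22, C 18, E 9. A eliminated.
Round 3: B 30, C 18, E 9. B has a majority (≥29).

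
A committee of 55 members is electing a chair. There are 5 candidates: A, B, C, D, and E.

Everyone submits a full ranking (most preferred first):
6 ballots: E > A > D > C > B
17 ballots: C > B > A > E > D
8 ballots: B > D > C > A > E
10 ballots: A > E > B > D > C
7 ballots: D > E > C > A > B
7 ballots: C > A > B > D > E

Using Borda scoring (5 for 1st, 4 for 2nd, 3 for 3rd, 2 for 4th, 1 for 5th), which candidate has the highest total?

C

A: 6×4 + 17×3 + 8×2 + 10×5 + 7×2 + 7×4 = 183
B: 6×1 + 17×4 + 8×5 + 10×3 + 7×1 + 7×3 = 172
C: 6×2 + 17×5 + 8×3 + 10×1 + 7×3 + 7×5 = 187
D: 6×3 + 17×1 + 8×4 + 10×2 + 7×5 + 7×2 = 136
E: 6×5 + 17×2 + 8×1 + 10×4 + 7×4 + 7×1 = 147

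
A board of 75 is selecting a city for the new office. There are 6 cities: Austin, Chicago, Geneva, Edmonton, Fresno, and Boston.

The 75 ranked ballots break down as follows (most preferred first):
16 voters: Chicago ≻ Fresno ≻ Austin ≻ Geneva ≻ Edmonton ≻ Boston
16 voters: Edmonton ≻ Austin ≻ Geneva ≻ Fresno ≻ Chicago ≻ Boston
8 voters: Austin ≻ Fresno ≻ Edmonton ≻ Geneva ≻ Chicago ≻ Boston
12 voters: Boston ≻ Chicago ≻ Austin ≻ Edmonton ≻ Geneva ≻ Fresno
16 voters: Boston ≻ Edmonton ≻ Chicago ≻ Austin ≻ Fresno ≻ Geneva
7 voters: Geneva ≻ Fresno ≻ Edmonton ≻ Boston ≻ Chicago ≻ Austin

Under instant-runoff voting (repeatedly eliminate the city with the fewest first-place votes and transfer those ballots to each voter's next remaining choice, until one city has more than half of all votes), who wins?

Round 1: Austin 8, Chicago 16, Geneva 7, Edmonton 16, Fresno 0, Boston 28. Fresno eliminated.
Round 2: Austin 8, Chicago 16, Geneva 7, Edmonton 16, Boston 28. Geneva eliminated.
Round 3: Austin 8, Chicago 16, Edmonton 23, Boston 28. Austin eliminated.
Round 4: Chicago 16, Edmonton 31, Boston 28. Chicago eliminated.
Round 5: Edmonton 47, Boston 28. Edmonton has a majority (≥38).

Edmonton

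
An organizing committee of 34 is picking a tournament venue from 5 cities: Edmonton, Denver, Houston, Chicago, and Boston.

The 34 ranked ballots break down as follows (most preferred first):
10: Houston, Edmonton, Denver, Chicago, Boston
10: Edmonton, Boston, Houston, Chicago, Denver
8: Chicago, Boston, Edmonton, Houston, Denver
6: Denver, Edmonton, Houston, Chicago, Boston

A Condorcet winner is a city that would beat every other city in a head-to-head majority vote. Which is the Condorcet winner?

Edmonton

Edmonton vs Denver: 28–6
Edmonton vs Houston: 24–10
Edmonton vs Chicago: 26–8
Edmonton vs Boston: 26–8
Edmonton beats every other city.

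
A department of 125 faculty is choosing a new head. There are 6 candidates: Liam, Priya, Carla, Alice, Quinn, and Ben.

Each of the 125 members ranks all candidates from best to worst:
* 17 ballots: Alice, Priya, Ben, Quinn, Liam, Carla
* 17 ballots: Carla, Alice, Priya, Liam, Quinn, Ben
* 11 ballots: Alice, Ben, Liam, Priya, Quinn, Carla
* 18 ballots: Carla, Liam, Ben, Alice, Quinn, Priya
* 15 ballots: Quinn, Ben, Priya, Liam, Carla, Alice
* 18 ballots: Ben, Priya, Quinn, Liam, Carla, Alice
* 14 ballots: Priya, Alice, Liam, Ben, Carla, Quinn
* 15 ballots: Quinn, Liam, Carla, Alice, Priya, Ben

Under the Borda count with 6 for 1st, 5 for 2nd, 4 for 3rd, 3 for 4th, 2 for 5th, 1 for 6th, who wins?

Priya

Liam: 17×2 + 17×3 + 11×4 + 18×5 + 15×3 + 18×3 + 14×4 + 15×5 = 449
Priya: 17×5 + 17×4 + 11×3 + 18×1 + 15×4 + 18×5 + 14×6 + 15×2 = 468
Carla: 17×1 + 17×6 + 11×1 + 18×6 + 15×2 + 18×2 + 14×2 + 15×4 = 392
Alice: 17×6 + 17×5 + 11×6 + 18×3 + 15×1 + 18×1 + 14×5 + 15×3 = 455
Quinn: 17×3 + 17×2 + 11×2 + 18×2 + 15×6 + 18×4 + 14×1 + 15×6 = 409
Ben: 17×4 + 17×1 + 11×5 + 18×4 + 15×5 + 18×6 + 14×3 + 15×1 = 452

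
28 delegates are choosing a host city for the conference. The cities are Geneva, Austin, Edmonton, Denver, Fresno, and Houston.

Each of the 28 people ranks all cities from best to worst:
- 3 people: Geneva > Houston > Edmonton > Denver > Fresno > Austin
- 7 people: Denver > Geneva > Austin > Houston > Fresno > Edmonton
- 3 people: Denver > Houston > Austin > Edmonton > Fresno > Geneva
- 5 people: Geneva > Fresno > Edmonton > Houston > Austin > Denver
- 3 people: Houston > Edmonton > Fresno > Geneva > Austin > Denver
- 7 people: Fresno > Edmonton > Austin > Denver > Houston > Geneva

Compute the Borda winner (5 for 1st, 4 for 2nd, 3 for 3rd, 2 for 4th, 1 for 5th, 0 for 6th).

Geneva: 3×5 + 7×4 + 3×0 + 5×5 + 3×2 + 7×0 = 74
Austin: 3×0 + 7×3 + 3×3 + 5×1 + 3×1 + 7×3 = 59
Edmonton: 3×3 + 7×0 + 3×2 + 5×3 + 3×4 + 7×4 = 70
Denver: 3×2 + 7×5 + 3×5 + 5×0 + 3×0 + 7×2 = 70
Fresno: 3×1 + 7×1 + 3×1 + 5×4 + 3×3 + 7×5 = 77
Houston: 3×4 + 7×2 + 3×4 + 5×2 + 3×5 + 7×1 = 70

Fresno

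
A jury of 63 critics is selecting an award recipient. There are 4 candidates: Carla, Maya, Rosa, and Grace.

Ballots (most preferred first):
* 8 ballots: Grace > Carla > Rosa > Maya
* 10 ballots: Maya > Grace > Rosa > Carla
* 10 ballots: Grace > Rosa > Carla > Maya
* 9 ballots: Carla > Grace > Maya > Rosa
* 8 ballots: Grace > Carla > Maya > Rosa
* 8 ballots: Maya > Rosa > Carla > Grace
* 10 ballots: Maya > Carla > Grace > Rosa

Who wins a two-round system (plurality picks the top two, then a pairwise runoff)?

Grace

Round 1 first-place votes: Carla 9, Maya 28, Rosa 0, Grace 26. Maya and Grace advance.
Runoff: Maya is ranked above Grace on 28 ballots, Grace above Maya on 35.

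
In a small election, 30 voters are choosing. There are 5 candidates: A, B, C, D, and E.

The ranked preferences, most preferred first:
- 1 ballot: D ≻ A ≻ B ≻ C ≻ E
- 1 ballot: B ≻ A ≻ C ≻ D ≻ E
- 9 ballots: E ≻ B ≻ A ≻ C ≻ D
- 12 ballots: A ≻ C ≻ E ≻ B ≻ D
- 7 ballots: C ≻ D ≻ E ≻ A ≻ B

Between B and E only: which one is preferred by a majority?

B is ranked above E on 2 ballots; E above B on 28.

E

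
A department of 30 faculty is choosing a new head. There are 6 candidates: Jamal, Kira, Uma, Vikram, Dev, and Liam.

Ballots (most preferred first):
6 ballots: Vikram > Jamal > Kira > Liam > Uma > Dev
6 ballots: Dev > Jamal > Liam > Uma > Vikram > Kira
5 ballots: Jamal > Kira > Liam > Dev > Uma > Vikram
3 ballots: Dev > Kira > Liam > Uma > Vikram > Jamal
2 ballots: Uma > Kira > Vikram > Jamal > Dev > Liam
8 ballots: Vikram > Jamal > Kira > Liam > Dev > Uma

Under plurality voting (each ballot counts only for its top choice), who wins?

Vikram

First-place votes: Jamal 5, Kira 0, Uma 2, Vikram 14, Dev 9, Liam 0.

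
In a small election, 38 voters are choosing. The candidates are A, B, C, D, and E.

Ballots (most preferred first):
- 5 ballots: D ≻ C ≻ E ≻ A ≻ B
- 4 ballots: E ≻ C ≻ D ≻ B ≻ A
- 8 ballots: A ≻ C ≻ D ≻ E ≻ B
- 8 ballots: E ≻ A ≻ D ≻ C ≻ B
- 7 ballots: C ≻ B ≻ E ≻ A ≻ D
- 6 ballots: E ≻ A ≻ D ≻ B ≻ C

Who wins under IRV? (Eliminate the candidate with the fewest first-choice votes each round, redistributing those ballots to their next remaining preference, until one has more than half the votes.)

Round 1: A 8, B 0, C 7, D 5, E 18. B eliminated.
Round 2: A 8, C 7, D 5, E 18. D eliminated.
Round 3: A 8, C 12, E 18. A eliminated.
Round 4: C 20, E 18. C has a majority (≥20).

C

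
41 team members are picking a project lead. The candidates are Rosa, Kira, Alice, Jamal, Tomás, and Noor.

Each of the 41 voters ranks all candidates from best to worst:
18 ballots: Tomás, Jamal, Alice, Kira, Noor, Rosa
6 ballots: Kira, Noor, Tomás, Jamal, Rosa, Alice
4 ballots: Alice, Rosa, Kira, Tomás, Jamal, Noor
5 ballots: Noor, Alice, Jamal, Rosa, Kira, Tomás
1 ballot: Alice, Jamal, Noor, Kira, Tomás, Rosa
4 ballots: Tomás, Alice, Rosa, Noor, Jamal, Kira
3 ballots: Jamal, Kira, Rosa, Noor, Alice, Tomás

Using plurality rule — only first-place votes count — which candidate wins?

First-place votes: Rosa 0, Kira 6, Alice 5, Jamal 3, Tomás 22, Noor 5.

Tomás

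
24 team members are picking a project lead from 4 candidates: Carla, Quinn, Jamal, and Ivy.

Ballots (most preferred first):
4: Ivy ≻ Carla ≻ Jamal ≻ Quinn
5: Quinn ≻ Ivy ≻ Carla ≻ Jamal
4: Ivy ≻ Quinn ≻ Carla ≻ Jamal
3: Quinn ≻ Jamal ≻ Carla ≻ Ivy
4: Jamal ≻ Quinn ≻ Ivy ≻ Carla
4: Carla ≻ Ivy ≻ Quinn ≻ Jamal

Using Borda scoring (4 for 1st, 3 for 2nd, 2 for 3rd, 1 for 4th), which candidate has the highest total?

Carla: 4×3 + 5×2 + 4×2 + 3×2 + 4×1 + 4×4 = 56
Quinn: 4×1 + 5×4 + 4×3 + 3×4 + 4×3 + 4×2 = 68
Jamal: 4×2 + 5×1 + 4×1 + 3×3 + 4×4 + 4×1 = 46
Ivy: 4×4 + 5×3 + 4×4 + 3×1 + 4×2 + 4×3 = 70

Ivy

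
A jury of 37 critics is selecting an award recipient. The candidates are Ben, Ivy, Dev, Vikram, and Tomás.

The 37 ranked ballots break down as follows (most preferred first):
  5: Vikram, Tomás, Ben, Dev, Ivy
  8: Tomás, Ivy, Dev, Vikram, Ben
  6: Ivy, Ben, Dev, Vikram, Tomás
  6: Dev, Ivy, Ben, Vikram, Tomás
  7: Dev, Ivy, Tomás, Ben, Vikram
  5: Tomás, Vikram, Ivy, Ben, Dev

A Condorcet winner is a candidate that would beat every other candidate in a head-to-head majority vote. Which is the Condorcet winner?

Ivy vs Ben: 32–5
Ivy vs Dev: 19–18
Ivy vs Vikram: 27–10
Ivy vs Tomás: 19–18
Ivy beats every other candidate.

Ivy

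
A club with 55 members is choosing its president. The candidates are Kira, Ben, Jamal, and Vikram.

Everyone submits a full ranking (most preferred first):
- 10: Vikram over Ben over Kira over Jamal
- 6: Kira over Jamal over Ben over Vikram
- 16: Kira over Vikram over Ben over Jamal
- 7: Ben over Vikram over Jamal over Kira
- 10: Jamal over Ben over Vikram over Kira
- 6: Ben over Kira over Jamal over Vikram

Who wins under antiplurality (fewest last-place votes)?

Last-place votes: Kira 17, Ben 0, Jamal 26, Vikram 12.

Ben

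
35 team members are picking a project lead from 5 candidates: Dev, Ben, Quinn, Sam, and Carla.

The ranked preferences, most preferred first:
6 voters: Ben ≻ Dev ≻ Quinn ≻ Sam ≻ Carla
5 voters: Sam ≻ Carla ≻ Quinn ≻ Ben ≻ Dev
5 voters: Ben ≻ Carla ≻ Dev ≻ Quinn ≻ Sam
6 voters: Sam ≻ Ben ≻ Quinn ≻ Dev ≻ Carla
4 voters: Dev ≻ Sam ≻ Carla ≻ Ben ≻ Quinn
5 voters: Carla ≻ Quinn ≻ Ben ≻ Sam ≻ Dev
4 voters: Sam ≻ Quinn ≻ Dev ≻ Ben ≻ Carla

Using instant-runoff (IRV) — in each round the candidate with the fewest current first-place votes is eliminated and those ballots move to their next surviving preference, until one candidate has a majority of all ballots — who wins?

Sam

Round 1: Dev 4, Ben 11, Quinn 0, Sam 15, Carla 5. Quinn eliminated.
Round 2: Dev 4, Ben 11, Sam 15, Carla 5. Dev eliminated.
Round 3: Ben 11, Sam 19, Carla 5. Sam has a majority (≥18).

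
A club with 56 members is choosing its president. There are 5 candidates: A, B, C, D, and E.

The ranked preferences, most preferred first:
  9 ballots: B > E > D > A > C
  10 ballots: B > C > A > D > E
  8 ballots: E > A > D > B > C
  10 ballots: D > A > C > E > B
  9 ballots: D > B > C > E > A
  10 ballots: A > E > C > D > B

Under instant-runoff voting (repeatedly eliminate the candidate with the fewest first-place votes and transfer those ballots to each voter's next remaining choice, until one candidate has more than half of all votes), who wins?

Round 1: A 10, B 19, C 0, D 19, E 8. C eliminated.
Round 2: A 10, B 19, D 19, E 8. E eliminated.
Round 3: A 18, B 19, D 19. A eliminated.
Round 4: B 19, D 37. D has a majority (≥29).

D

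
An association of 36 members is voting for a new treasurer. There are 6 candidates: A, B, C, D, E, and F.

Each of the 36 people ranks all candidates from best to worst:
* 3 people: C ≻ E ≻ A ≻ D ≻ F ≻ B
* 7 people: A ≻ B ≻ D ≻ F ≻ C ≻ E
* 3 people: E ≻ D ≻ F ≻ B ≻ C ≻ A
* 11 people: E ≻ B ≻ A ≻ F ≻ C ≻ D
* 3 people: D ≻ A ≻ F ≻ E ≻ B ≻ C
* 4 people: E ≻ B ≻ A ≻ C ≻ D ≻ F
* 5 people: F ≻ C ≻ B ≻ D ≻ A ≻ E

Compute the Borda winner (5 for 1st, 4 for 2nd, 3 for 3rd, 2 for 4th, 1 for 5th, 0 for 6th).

B

A: 3×3 + 7×5 + 3×0 + 11×3 + 3×4 + 4×3 + 5×1 = 106
B: 3×0 + 7×4 + 3×2 + 11×4 + 3×1 + 4×4 + 5×3 = 112
C: 3×5 + 7×1 + 3×1 + 11×1 + 3×0 + 4×2 + 5×4 = 64
D: 3×2 + 7×3 + 3×4 + 11×0 + 3×5 + 4×1 + 5×2 = 68
E: 3×4 + 7×0 + 3×5 + 11×5 + 3×2 + 4×5 + 5×0 = 108
F: 3×1 + 7×2 + 3×3 + 11×2 + 3×3 + 4×0 + 5×5 = 82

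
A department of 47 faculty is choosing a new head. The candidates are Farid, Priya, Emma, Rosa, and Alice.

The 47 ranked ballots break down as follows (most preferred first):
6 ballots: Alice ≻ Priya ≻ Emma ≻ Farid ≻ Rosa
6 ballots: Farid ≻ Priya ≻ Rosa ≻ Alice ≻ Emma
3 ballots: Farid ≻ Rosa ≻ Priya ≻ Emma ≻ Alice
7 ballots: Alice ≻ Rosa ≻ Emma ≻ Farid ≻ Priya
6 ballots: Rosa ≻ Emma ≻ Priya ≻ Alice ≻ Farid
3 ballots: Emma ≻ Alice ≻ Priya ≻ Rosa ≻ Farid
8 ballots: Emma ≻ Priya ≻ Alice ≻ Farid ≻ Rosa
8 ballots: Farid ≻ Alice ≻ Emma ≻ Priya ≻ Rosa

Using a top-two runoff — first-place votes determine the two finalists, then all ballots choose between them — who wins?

Alice

Round 1 first-place votes: Farid 17, Priya 0, Emma 11, Rosa 6, Alice 13. Farid and Alice advance.
Runoff: Farid is ranked above Alice on 17 ballots, Alice above Farid on 30.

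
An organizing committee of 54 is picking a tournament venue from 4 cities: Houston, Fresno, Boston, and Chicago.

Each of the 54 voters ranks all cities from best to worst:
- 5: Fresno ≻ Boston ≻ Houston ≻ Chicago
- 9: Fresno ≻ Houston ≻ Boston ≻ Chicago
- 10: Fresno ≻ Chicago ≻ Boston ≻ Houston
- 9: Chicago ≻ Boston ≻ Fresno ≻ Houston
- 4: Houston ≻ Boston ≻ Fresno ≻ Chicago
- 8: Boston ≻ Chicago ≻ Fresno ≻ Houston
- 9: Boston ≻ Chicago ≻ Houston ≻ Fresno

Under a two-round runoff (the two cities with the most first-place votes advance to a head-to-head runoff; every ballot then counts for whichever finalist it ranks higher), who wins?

Round 1 first-place votes: Houston 4, Fresno 24, Boston 17, Chicago 9. Fresno and Boston advance.
Runoff: Fresno is ranked above Boston on 24 ballots, Boston above Fresno on 30.

Boston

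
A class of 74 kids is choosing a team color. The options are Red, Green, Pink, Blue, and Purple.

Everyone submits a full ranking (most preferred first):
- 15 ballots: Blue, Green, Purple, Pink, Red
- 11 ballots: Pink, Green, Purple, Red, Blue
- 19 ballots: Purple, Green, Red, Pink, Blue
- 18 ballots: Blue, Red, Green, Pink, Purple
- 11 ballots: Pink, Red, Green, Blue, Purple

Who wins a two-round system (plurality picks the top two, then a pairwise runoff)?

Pink

Round 1 first-place votes: Red 0, Green 0, Pink 22, Blue 33, Purple 19. Blue and Pink advance.
Runoff: Blue is ranked above Pink on 33 ballots, Pink above Blue on 41.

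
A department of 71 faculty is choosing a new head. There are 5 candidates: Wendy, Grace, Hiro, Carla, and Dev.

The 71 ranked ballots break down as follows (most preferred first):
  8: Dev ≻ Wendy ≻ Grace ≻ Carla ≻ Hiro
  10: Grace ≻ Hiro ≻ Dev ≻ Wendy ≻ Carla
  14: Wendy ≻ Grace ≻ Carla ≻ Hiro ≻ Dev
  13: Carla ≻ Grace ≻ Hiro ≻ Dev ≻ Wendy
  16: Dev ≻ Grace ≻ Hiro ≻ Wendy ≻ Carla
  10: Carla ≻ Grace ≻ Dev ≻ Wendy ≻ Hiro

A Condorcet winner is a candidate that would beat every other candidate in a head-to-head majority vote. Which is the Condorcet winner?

Grace

Grace vs Wendy: 49–22
Grace vs Hiro: 71–0
Grace vs Carla: 48–23
Grace vs Dev: 47–24
Grace beats every other candidate.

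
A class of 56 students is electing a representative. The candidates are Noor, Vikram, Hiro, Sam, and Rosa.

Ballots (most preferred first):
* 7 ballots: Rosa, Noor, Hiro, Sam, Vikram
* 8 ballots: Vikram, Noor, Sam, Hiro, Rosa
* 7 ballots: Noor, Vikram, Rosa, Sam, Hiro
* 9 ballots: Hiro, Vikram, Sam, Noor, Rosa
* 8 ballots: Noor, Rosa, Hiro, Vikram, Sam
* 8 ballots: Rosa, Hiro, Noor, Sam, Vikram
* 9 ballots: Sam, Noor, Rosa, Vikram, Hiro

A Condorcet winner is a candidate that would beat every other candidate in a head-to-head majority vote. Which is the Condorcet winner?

Noor vs Vikram: 39–17
Noor vs Hiro: 39–17
Noor vs Sam: 38–18
Noor vs Rosa: 41–15
Noor beats every other candidate.

Noor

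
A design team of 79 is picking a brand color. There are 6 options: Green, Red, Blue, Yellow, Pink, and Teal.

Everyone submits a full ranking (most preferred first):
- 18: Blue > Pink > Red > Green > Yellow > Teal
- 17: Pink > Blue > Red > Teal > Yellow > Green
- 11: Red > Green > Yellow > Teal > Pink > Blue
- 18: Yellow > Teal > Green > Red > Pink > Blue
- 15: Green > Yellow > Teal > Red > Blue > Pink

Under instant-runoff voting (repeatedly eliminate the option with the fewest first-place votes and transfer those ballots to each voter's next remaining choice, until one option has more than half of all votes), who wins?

Round 1: Green 15, Red 11, Blue 18, Yellow 18, Pink 17, Teal 0. Teal eliminated.
Round 2: Green 15, Red 11, Blue 18, Yellow 18, Pink 17. Red eliminated.
Round 3: Green 26, Blue 18, Yellow 18, Pink 17. Pink eliminated.
Round 4: Green 26, Blue 35, Yellow 18. Yellow eliminated.
Round 5: Green 44, Blue 35. Green has a majority (≥40).

Green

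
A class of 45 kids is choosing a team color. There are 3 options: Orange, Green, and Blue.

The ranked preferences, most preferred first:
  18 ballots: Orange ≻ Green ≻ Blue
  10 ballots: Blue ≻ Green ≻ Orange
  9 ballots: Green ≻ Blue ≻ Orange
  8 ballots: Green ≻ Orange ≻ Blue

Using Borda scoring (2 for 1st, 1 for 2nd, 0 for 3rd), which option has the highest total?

Orange: 18×2 + 10×0 + 9×0 + 8×1 = 44
Green: 18×1 + 10×1 + 9×2 + 8×2 = 62
Blue: 18×0 + 10×2 + 9×1 + 8×0 = 29

Green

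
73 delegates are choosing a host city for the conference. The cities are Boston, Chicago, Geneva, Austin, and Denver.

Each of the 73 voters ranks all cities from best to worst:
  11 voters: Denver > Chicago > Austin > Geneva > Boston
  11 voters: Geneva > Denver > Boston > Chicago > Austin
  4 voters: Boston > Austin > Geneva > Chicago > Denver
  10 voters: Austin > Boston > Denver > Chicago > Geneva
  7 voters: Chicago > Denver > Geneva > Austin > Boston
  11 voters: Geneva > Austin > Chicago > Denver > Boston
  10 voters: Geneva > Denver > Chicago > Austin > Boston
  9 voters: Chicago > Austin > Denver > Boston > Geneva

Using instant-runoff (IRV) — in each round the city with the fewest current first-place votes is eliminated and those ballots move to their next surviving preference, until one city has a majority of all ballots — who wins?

Round 1: Boston 4, Chicago 16, Geneva 32, Austin 10, Denver 11. Boston eliminated.
Round 2: Chicago 16, Geneva 32, Austin 14, Denver 11. Denver eliminated.
Round 3: Chicago 27, Geneva 32, Austin 14. Austin eliminated.
Round 4: Chicago 37, Geneva 36. Chicago has a majority (≥37).

Chicago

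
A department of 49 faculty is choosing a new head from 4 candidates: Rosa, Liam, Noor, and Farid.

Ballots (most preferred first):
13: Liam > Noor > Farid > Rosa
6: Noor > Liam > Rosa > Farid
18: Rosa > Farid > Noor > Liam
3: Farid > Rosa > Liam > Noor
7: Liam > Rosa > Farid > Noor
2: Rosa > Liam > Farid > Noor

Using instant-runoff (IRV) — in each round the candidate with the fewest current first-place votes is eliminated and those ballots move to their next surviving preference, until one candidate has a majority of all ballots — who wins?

Round 1: Rosa 20, Liam 20, Noor 6, Farid 3. Farid eliminated.
Round 2: Rosa 23, Liam 20, Noor 6. Noor eliminated.
Round 3: Rosa 23, Liam 26. Liam has a majority (≥25).

Liam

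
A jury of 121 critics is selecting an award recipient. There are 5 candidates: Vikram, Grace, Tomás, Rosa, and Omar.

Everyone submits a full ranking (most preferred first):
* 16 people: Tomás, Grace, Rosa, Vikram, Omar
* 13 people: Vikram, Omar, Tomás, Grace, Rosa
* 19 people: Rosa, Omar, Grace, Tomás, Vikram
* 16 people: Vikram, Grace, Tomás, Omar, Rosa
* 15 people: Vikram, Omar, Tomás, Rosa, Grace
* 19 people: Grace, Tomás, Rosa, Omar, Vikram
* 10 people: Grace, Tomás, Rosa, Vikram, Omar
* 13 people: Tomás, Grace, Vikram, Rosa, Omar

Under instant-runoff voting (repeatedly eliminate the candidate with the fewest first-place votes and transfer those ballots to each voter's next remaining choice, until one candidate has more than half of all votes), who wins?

Round 1: Vikram 44, Grace 29, Tomás 29, Rosa 19, Omar 0. Omar eliminated.
Round 2: Vikram 44, Grace 29, Tomás 29, Rosa 19. Rosa eliminated.
Round 3: Vikram 44, Grace 48, Tomás 29. Tomás eliminated.
Round 4: Vikram 44, Grace 77. Grace has a majority (≥61).

Grace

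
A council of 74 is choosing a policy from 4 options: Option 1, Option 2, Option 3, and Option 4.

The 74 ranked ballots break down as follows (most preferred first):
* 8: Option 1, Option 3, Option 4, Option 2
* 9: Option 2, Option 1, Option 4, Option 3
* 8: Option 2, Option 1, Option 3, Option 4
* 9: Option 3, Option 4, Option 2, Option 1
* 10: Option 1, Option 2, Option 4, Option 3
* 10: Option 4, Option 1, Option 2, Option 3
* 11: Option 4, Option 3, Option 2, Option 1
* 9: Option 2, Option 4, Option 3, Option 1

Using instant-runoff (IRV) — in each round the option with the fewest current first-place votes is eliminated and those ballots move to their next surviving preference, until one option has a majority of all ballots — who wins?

Option 4

Round 1: Option 1 18, Option 2 26, Option 3 9, Option 4 21. Option 3 eliminated.
Round 2: Option 1 18, Option 2 26, Option 4 30. Option 1 eliminated.
Round 3: Option 2 36, Option 4 38. Option 4 has a majority (≥38).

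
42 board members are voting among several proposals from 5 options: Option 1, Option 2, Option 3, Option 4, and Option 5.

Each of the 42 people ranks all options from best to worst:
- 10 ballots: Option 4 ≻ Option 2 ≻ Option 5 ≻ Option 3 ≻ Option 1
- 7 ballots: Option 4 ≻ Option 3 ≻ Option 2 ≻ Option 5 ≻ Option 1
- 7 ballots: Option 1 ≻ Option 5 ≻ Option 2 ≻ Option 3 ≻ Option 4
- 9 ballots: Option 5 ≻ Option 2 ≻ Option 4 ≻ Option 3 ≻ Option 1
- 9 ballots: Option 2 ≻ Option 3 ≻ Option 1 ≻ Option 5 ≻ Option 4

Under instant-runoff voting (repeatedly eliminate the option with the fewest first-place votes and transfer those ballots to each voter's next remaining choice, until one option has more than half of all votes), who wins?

Round 1: Option 1 7, Option 2 9, Option 3 0, Option 4 17, Option 5 9. Option 3 eliminated.
Round 2: Option 1 7, Option 2 9, Option 4 17, Option 5 9. Option 1 eliminated.
Round 3: Option 2 9, Option 4 17, Option 5 16. Option 2 eliminated.
Round 4: Option 4 17, Option 5 25. Option 5 has a majority (≥22).

Option 5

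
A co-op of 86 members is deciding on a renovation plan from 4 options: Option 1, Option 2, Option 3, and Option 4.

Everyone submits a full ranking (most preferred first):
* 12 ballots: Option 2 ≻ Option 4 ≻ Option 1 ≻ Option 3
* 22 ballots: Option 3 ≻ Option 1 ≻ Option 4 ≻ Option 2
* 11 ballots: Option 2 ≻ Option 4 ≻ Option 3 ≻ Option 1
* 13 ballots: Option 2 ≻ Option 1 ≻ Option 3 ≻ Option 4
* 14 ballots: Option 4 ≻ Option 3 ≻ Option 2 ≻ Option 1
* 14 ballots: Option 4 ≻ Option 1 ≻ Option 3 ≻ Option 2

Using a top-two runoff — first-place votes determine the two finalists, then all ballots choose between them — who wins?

Round 1 first-place votes: Option 1 0, Option 2 36, Option 3 22, Option 4 28. Option 2 and Option 4 advance.
Runoff: Option 2 is ranked above Option 4 on 36 ballots, Option 4 above Option 2 on 50.

Option 4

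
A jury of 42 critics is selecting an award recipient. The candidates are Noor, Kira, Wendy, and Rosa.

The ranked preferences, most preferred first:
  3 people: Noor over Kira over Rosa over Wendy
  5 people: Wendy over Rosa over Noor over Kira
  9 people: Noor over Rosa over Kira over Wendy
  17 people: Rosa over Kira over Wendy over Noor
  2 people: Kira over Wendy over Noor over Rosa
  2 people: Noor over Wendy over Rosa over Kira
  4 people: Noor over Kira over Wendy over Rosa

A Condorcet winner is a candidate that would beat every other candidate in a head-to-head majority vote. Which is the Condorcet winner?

Rosa vs Noor: 22–20
Rosa vs Kira: 33–9
Rosa vs Wendy: 29–13
Rosa beats every other candidate.

Rosa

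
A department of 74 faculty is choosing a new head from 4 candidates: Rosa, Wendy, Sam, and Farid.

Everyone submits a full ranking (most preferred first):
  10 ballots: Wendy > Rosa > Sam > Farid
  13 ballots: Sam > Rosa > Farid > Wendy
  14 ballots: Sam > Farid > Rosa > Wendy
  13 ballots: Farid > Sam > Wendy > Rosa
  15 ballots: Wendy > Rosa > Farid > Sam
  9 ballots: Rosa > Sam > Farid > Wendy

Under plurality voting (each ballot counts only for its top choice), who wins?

Sam

First-place votes: Rosa 9, Wendy 25, Sam 27, Farid 13.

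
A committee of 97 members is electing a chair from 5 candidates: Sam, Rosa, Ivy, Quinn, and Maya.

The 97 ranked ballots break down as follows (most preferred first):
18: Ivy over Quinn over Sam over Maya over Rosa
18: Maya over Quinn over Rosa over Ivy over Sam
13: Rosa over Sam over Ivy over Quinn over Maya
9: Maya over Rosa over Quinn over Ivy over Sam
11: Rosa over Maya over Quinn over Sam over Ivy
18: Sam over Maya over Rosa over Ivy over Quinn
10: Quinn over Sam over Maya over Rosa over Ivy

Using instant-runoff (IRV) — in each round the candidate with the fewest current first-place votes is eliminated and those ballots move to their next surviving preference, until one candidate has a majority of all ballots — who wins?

Round 1: Sam 18, Rosa 24, Ivy 18, Quinn 10, Maya 27. Quinn eliminated.
Round 2: Sam 28, Rosa 24, Ivy 18, Maya 27. Ivy eliminated.
Round 3: Sam 46, Rosa 24, Maya 27. Rosa eliminated.
Round 4: Sam 59, Maya 38. Sam has a majority (≥49).

Sam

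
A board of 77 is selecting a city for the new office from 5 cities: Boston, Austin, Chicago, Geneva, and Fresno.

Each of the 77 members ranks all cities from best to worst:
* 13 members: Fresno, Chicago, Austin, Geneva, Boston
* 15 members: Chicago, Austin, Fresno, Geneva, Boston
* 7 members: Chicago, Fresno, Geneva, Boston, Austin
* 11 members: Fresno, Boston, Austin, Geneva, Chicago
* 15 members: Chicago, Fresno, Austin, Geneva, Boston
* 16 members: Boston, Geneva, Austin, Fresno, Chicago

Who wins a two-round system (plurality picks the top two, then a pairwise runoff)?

Fresno

Round 1 first-place votes: Boston 16, Austin 0, Chicago 37, Geneva 0, Fresno 24. Chicago and Fresno advance.
Runoff: Chicago is ranked above Fresno on 37 ballots, Fresno above Chicago on 40.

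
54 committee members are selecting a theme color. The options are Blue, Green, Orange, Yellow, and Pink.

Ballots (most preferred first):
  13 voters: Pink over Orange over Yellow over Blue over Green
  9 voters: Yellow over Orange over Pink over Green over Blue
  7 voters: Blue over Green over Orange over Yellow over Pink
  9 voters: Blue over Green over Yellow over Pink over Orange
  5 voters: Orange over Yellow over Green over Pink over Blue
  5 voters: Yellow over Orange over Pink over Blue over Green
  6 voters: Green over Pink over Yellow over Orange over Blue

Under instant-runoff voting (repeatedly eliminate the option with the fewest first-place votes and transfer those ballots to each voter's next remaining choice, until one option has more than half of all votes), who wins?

Yellow

Round 1: Blue 16, Green 6, Orange 5, Yellow 14, Pink 13. Orange eliminated.
Round 2: Blue 16, Green 6, Yellow 19, Pink 13. Green eliminated.
Round 3: Blue 16, Yellow 19, Pink 19. Blue eliminated.
Round 4: Yellow 35, Pink 19. Yellow has a majority (≥28).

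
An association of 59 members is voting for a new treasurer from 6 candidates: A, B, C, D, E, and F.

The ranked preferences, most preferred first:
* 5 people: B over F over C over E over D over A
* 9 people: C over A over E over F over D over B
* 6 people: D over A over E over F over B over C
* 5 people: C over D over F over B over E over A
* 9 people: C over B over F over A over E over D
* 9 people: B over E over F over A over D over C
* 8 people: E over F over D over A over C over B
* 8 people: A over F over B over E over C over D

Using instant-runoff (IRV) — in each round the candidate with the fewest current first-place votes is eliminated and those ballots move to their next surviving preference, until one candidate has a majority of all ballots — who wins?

Round 1: A 8, B 14, C 23, D 6, E 8, F 0. F eliminated.
Round 2: A 8, B 14, C 23, D 6, E 8. D eliminated.
Round 3: A 14, B 14, C 23, E 8. E eliminated.
Round 4: A 22, B 14, C 23. B eliminated.
Round 5: A 31, C 28. A has a majority (≥30).

A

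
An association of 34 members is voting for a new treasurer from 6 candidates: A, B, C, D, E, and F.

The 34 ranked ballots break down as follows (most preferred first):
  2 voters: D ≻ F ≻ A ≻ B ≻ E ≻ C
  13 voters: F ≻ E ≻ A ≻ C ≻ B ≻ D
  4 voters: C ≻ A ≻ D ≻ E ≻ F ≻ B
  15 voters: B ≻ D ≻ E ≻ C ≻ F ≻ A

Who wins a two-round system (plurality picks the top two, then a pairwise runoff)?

F

Round 1 first-place votes: A 0, B 15, C 4, D 2, E 0, F 13. B and F advance.
Runoff: B is ranked above F on 15 ballots, F above B on 19.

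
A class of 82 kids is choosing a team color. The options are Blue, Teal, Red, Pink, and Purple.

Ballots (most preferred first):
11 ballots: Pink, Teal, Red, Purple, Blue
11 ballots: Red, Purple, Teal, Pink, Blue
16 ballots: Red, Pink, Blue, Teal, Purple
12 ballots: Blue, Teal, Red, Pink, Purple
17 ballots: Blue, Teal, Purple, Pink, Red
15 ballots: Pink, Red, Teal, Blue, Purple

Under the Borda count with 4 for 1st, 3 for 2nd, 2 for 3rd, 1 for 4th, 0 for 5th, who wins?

Blue: 11×0 + 11×0 + 16×2 + 12×4 + 17×4 + 15×1 = 163
Teal: 11×3 + 11×2 + 16×1 + 12×3 + 17×3 + 15×2 = 188
Red: 11×2 + 11×4 + 16×4 + 12×2 + 17×0 + 15×3 = 199
Pink: 11×4 + 11×1 + 16×3 + 12×1 + 17×1 + 15×4 = 192
Purple: 11×1 + 11×3 + 16×0 + 12×0 + 17×2 + 15×0 = 78

Red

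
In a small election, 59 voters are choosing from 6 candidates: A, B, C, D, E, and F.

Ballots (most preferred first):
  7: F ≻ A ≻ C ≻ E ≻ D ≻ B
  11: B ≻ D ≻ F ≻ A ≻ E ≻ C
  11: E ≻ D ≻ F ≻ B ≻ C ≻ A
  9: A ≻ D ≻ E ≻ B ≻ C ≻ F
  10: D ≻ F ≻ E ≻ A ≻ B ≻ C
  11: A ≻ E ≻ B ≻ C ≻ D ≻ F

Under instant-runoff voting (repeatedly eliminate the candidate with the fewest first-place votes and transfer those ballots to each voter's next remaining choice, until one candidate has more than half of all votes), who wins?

Round 1: A 20, B 11, C 0, D 10, E 11, F 7. C eliminated.
Round 2: A 20, B 11, D 10, E 11, F 7. F eliminated.
Round 3: A 27, B 11, D 10, E 11. D eliminated.
Round 4: A 27, B 11, E 21. B eliminated.
Round 5: A 38, E 21. A has a majority (≥30).

A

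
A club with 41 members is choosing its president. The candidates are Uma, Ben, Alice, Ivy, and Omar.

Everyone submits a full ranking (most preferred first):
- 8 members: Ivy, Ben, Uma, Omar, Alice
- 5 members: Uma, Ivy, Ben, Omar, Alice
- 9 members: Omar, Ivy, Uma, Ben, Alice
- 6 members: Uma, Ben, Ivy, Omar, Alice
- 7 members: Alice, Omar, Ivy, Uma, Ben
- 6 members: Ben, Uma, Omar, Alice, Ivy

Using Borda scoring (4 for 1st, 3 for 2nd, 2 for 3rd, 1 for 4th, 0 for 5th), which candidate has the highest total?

Uma: 8×2 + 5×4 + 9×2 + 6×4 + 7×1 + 6×3 = 103
Ben: 8×3 + 5×2 + 9×1 + 6×3 + 7×0 + 6×4 = 85
Alice: 8×0 + 5×0 + 9×0 + 6×0 + 7×4 + 6×1 = 34
Ivy: 8×4 + 5×3 + 9×3 + 6×2 + 7×2 + 6×0 = 100
Omar: 8×1 + 5×1 + 9×4 + 6×1 + 7×3 + 6×2 = 88

Uma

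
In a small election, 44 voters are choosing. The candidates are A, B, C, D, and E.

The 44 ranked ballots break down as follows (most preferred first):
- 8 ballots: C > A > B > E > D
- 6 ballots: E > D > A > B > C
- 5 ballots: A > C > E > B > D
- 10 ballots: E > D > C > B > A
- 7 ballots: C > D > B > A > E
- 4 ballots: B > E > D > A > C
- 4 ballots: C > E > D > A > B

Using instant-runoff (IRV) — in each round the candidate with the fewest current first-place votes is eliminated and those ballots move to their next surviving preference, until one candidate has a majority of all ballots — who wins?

C

Round 1: A 5, B 4, C 19, D 0, E 16. D eliminated.
Round 2: A 5, B 4, C 19, E 16. B eliminated.
Round 3: A 5, C 19, E 20. A eliminated.
Round 4: C 24, E 20. C has a majority (≥23).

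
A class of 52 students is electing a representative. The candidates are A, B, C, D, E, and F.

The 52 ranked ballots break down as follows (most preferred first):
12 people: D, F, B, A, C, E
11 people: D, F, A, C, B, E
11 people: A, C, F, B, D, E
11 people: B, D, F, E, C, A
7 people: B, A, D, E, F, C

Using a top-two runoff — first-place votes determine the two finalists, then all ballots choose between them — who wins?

Round 1 first-place votes: A 11, B 18, C 0, D 23, E 0, F 0. D and B advance.
Runoff: D is ranked above B on 23 ballots, B above D on 29.

B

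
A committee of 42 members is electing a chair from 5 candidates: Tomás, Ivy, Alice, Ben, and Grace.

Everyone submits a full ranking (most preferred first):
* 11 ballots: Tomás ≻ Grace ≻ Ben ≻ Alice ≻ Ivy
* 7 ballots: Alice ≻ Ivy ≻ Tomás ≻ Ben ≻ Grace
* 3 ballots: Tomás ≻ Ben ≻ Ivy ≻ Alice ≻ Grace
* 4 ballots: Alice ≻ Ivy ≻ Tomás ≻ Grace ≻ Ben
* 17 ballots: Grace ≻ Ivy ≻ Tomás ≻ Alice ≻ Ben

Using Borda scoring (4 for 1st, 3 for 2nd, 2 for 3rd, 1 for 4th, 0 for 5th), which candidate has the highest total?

Tomás

Tomás: 11×4 + 7×2 + 3×4 + 4×2 + 17×2 = 112
Ivy: 11×0 + 7×3 + 3×2 + 4×3 + 17×3 = 90
Alice: 11×1 + 7×4 + 3×1 + 4×4 + 17×1 = 75
Ben: 11×2 + 7×1 + 3×3 + 4×0 + 17×0 = 38
Grace: 11×3 + 7×0 + 3×0 + 4×1 + 17×4 = 105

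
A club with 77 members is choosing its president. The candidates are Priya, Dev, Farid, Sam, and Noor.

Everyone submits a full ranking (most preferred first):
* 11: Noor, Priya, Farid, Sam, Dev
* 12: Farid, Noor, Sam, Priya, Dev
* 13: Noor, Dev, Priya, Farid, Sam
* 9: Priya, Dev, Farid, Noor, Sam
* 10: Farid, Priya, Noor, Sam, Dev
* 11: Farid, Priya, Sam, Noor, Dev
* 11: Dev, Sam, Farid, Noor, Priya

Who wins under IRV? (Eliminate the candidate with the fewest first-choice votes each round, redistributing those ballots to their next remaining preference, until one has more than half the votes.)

Round 1: Priya 9, Dev 11, Farid 33, Sam 0, Noor 24. Sam eliminated.
Round 2: Priya 9, Dev 11, Farid 33, Noor 24. Priya eliminated.
Round 3: Dev 20, Farid 33, Noor 24. Dev eliminated.
Round 4: Farid 53, Noor 24. Farid has a majority (≥39).

Farid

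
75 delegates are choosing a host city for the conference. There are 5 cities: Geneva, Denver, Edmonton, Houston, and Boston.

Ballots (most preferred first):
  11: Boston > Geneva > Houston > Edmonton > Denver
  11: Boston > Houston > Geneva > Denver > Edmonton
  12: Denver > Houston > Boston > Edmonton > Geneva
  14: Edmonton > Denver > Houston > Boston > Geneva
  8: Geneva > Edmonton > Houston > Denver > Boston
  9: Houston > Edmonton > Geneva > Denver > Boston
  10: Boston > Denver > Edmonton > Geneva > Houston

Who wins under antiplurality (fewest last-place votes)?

Last-place votes: Geneva 26, Denver 11, Edmonton 11, Houston 10, Boston 17.

Houston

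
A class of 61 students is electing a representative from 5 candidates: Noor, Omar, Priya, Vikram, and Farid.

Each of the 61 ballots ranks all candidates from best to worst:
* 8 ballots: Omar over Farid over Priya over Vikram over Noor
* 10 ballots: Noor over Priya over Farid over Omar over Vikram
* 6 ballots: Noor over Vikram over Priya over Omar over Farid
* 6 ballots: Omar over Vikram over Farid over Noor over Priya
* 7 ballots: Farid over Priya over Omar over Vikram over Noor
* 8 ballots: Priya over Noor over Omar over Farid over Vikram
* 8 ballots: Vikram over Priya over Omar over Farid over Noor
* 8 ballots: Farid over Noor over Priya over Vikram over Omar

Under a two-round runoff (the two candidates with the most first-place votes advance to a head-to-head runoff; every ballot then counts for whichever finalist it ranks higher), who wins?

Round 1 first-place votes: Noor 16, Omar 14, Priya 8, Vikram 8, Farid 15. Noor and Farid advance.
Runoff: Noor is ranked above Farid on 24 ballots, Farid above Noor on 37.

Farid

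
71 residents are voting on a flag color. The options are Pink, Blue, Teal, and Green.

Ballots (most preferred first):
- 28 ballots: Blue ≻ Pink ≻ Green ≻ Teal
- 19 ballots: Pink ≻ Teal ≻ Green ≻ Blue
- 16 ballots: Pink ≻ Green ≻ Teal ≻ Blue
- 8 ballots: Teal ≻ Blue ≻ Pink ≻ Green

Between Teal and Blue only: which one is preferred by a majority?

Teal is ranked above Blue on 43 ballots; Blue above Teal on 28.

Teal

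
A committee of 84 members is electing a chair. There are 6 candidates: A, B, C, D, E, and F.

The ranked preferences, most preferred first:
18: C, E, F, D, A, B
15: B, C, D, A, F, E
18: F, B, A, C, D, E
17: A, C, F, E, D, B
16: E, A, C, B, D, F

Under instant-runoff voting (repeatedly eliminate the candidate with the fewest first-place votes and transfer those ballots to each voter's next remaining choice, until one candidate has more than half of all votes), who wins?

Round 1: A 17, B 15, C 18, D 0, E 16, F 18. D eliminated.
Round 2: A 17, B 15, C 18, E 16, F 18. B eliminated.
Round 3: A 17, C 33, E 16, F 18. E eliminated.
Round 4: A 33, C 33, F 18. F eliminated.
Round 5: A 51, C 33. A has a majority (≥43).

A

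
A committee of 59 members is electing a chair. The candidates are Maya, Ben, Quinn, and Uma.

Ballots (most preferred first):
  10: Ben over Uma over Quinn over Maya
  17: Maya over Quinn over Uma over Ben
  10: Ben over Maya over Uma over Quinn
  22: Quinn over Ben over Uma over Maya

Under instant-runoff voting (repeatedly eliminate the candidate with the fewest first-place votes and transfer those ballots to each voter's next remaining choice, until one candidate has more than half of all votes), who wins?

Round 1: Maya 17, Ben 20, Quinn 22, Uma 0. Uma eliminated.
Round 2: Maya 17, Ben 20, Quinn 22. Maya eliminated.
Round 3: Ben 20, Quinn 39. Quinn has a majority (≥30).

Quinn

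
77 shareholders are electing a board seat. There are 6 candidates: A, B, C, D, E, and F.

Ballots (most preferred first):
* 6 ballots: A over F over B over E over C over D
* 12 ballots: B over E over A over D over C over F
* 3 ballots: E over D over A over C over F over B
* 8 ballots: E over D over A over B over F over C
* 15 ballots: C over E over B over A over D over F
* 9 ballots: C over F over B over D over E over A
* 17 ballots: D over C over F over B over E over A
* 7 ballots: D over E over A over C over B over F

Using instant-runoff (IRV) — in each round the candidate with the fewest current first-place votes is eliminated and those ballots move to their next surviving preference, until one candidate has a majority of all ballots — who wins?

Round 1: A 6, B 12, C 24, D 24, E 11, F 0. F eliminated.
Round 2: A 6, B 12, C 24, D 24, E 11. A eliminated.
Round 3: B 18, C 24, D 24, E 11. E eliminated.
Round 4: B 18, C 24, D 35. B eliminated.
Round 5: C 30, D 47. D has a majority (≥39).

D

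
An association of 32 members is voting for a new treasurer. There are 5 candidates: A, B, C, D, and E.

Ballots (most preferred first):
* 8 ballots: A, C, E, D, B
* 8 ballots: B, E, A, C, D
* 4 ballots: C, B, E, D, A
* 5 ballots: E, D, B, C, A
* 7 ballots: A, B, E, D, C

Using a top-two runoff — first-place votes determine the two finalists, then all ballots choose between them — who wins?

B

Round 1 first-place votes: A 15, B 8, C 4, D 0, E 5. A and B advance.
Runoff: A is ranked above B on 15 ballots, B above A on 17.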